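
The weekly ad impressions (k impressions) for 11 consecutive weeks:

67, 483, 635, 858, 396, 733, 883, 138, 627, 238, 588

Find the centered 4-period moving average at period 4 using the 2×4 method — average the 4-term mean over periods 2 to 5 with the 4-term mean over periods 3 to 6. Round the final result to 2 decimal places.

624.25

Sum over 2–5: 483 + 635 + 858 + 396 = 2372
Sum over 3–6: 635 + 858 + 396 + 733 = 2622
CMA at t=4 = (2372 + 2622) / (2·4) = 4994 / 8 = 624.25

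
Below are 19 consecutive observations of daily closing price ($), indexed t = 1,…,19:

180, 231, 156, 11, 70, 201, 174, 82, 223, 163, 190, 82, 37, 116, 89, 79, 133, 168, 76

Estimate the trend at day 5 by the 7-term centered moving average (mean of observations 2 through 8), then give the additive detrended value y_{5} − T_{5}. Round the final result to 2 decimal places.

Trend T_5 = (231 + 156 + 11 + 70 + 201 + 174 + 82) / 7 = 925/7 = 132.1429
Detrended value: 70 − 132.1429 = -62.14

-62.14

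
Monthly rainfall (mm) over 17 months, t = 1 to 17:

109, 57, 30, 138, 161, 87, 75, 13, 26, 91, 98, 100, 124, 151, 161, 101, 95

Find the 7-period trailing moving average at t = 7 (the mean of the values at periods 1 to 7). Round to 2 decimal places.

Sum of periods 1–7: 109 + 57 + 30 + 138 + 161 + 87 + 75 = 657
Divide by 7: 657 / 7 = 93.86

93.86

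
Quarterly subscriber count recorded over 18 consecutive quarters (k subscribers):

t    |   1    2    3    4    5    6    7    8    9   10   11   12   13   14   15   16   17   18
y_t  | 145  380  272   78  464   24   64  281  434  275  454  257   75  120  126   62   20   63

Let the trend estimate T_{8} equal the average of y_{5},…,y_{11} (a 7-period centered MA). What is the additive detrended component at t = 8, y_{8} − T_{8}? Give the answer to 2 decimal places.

-4.14

Trend T_8 = (464 + 24 + 64 + 281 + 434 + 275 + 454) / 7 = 1996/7 = 285.1429
Detrended value: 281 − 285.1429 = -4.14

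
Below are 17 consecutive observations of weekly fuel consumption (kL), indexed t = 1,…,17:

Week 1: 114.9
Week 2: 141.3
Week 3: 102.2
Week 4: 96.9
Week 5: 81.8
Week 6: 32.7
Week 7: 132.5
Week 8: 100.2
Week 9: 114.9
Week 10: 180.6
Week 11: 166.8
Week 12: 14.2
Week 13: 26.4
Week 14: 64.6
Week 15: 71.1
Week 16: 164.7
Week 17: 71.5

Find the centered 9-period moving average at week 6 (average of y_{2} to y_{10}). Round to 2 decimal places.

109.23

Sum of periods 2–10: 141.3 + 102.2 + 96.9 + 81.8 + 32.7 + 132.5 + 100.2 + 114.9 + 180.6 = 983.1
Divide by 9: 983.1 / 9 = 109.23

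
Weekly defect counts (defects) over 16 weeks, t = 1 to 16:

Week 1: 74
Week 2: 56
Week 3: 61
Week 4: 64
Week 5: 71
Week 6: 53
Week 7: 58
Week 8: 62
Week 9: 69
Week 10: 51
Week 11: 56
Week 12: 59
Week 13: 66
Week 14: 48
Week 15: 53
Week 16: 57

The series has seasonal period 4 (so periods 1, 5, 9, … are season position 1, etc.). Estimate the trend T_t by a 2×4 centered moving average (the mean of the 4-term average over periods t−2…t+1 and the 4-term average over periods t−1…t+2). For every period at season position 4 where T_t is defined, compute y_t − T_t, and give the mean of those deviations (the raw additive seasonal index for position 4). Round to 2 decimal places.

Season position 4 occurs at t = 4, 8, 12 (where T_t is defined).
t=4: T_4 = 62.6250; y_4 − T_4 = 64 − 62.6250 = 1.3750
t=8: T_8 = 60.2500; y_8 − T_8 = 62 − 60.2500 = 1.7500
t=12: T_12 = 57.6250; y_12 − T_12 = 59 − 57.6250 = 1.3750
Mean deviation: (1.3750 + 1.7500 + 1.3750) / 3 = 1.50

1.50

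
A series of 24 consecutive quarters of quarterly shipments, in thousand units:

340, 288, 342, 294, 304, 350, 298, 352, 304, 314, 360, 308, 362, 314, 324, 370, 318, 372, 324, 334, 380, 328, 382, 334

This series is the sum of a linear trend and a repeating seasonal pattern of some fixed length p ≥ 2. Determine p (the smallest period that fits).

5

First differences y_{t+1} − y_t: -52, 54, -48, 10, 46, -52, 54, -48, 10, 46, -52, 54, …
The difference pattern repeats every 5 terms and not for any smaller step, so p = 5.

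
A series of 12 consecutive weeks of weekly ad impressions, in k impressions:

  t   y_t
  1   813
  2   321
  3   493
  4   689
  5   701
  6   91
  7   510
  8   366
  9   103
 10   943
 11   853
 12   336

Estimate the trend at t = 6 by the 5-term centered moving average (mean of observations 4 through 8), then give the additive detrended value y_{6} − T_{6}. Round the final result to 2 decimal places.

Trend T_6 = (689 + 701 + 91 + 510 + 366) / 5 = 2357/5 = 471.4000
Detrended value: 91 − 471.4000 = -380.40

-380.40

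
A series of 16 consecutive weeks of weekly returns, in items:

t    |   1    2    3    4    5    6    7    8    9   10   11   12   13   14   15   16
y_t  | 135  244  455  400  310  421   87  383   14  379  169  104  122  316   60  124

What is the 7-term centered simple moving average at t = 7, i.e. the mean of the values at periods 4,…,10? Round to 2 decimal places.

284.86

Sum of periods 4–10: 400 + 310 + 421 + 87 + 383 + 14 + 379 = 1994
Divide by 7: 1994 / 7 = 284.86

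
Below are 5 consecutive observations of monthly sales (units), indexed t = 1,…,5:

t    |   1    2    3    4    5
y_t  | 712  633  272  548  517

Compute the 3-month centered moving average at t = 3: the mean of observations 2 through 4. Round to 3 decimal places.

Sum of periods 2–4: 633 + 272 + 548 = 1453
Divide by 3: 1453 / 3 = 484.333

484.333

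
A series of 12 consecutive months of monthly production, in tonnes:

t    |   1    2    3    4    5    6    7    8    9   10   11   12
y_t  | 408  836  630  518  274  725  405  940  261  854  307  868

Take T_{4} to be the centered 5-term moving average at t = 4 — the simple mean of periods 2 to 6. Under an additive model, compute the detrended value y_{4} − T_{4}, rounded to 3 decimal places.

-78.600

Trend T_4 = (836 + 630 + 518 + 274 + 725) / 5 = 2983/5 = 596.60000
Detrended value: 518 − 596.60000 = -78.600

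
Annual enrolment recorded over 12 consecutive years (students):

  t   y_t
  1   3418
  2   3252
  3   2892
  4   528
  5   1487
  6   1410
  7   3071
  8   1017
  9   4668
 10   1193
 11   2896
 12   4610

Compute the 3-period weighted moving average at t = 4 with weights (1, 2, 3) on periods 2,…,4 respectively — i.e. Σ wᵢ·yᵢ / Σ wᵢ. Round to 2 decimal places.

1770.00

Weighted sum: 1·3252 + 2·2892 + 3·528 = 3252 + 5784 + 1584 = 10620
Weight total: 1 + 2 + 3 = 6
WMA = 10620 / 6 = 1770.00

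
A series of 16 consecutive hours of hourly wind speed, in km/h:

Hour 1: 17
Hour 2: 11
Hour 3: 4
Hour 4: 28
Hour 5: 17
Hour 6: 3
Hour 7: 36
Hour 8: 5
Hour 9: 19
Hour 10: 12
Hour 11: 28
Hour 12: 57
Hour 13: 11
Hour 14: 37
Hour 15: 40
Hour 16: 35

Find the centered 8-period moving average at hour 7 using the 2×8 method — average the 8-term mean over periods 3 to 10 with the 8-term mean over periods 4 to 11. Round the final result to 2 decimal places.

17.00

Sum over 3–10: 4 + 28 + 17 + 3 + 36 + 5 + 19 + 12 = 124
Sum over 4–11: 28 + 17 + 3 + 36 + 5 + 19 + 12 + 28 = 148
CMA at t=7 = (124 + 148) / (2·8) = 272 / 16 = 17.00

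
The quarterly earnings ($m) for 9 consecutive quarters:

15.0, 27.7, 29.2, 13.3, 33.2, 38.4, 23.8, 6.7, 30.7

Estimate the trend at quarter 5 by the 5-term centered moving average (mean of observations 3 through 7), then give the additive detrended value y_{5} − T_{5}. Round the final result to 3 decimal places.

Trend T_5 = (29.2 + 13.3 + 33.2 + 38.4 + 23.8) / 5 = 137.9/5 = 27.58000
Detrended value: 33.2 − 27.58000 = 5.620

5.620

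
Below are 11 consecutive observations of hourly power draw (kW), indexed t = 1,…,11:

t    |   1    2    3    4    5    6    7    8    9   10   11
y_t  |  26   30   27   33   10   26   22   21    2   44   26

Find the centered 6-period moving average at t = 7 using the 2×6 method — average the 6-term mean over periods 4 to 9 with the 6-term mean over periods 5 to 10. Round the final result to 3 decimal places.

19.917

Sum over 4–9: 33 + 10 + 26 + 22 + 21 + 2 = 114
Sum over 5–10: 10 + 26 + 22 + 21 + 2 + 44 = 125
CMA at t=7 = (114 + 125) / (2·6) = 239 / 12 = 19.917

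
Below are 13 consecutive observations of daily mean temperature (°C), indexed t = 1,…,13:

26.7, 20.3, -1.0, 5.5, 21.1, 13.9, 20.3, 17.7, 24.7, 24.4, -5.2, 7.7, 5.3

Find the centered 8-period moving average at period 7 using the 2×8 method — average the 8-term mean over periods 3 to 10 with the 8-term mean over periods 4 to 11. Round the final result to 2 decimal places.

Sum over 3–10: (-1.0) + 5.5 + 21.1 + 13.9 + 20.3 + 17.7 + 24.7 + 24.4 = 126.6
Sum over 4–11: 5.5 + 21.1 + 13.9 + 20.3 + 17.7 + 24.7 + 24.4 + (-5.2) = 122.4
CMA at t=7 = (126.6 + 122.4) / (2·8) = 249.0 / 16 = 15.56

15.56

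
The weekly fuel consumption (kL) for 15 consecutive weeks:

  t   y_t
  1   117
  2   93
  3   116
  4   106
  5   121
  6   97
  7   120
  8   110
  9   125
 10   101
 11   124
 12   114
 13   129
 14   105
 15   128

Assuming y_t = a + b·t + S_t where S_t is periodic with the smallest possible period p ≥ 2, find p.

4

First differences y_{t+1} − y_t: -24, 23, -10, 15, -24, 23, -10, 15, -24, 23, …
The difference pattern repeats every 4 terms and not for any smaller step, so p = 4.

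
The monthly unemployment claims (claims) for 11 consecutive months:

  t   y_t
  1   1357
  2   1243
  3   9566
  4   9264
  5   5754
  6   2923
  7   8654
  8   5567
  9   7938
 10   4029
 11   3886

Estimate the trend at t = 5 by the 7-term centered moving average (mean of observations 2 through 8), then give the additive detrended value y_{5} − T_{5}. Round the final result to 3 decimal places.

-384.714

Trend T_5 = (1243 + 9566 + 9264 + 5754 + 2923 + 8654 + 5567) / 7 = 42971/7 = 6138.71429
Detrended value: 5754 − 6138.71429 = -384.714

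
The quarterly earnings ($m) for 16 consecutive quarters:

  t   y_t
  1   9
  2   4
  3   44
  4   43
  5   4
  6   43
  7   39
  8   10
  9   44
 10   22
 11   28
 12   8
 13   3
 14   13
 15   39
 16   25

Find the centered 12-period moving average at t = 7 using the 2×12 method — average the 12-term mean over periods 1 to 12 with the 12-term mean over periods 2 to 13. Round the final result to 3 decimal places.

24.583

Sum over 1–12: 9 + 4 + 44 + 43 + 4 + 43 + 39 + 10 + 44 + 22 + 28 + 8 = 298
Sum over 2–13: 4 + 44 + 43 + 4 + 43 + 39 + 10 + 44 + 22 + 28 + 8 + 3 = 292
CMA at t=7 = (298 + 292) / (2·12) = 590 / 24 = 24.583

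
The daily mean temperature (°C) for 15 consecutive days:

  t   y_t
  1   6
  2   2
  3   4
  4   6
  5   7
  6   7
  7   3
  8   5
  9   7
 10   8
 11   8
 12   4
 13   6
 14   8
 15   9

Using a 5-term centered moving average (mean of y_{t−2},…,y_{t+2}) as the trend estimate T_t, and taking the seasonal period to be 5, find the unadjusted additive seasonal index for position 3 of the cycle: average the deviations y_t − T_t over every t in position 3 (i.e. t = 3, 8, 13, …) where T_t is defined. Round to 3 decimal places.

-1.000

Season position 3 occurs at t = 3, 8, 13 (where T_t is defined).
t=3: T_3 = 5.00000; y_3 − T_3 = 4 − 5.00000 = -1.00000
t=8: T_8 = 6.00000; y_8 − T_8 = 5 − 6.00000 = -1.00000
t=13: T_13 = 7.00000; y_13 − T_13 = 6 − 7.00000 = -1.00000
Mean deviation: (-1.00000 + -1.00000 + -1.00000) / 3 = -1.000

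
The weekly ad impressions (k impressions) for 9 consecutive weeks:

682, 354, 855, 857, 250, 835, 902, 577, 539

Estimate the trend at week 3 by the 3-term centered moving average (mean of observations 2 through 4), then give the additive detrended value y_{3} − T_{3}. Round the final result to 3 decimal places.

Trend T_3 = (354 + 855 + 857) / 3 = 2066/3 = 688.66667
Detrended value: 855 − 688.66667 = 166.333

166.333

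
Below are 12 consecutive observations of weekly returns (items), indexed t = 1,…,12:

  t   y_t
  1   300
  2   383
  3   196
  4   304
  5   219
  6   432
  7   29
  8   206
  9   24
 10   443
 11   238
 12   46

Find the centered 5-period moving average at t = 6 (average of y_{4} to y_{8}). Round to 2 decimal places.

238.00

Sum of periods 4–8: 304 + 219 + 432 + 29 + 206 = 1190
Divide by 5: 1190 / 5 = 238.00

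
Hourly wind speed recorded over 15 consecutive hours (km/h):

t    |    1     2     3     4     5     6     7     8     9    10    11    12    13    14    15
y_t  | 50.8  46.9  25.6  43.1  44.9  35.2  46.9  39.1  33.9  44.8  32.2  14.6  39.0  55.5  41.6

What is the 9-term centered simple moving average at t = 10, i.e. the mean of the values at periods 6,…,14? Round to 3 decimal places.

Sum of periods 6–14: 35.2 + 46.9 + 39.1 + 33.9 + 44.8 + 32.2 + 14.6 + 39.0 + 55.5 = 341.2
Divide by 9: 341.2 / 9 = 37.911

37.911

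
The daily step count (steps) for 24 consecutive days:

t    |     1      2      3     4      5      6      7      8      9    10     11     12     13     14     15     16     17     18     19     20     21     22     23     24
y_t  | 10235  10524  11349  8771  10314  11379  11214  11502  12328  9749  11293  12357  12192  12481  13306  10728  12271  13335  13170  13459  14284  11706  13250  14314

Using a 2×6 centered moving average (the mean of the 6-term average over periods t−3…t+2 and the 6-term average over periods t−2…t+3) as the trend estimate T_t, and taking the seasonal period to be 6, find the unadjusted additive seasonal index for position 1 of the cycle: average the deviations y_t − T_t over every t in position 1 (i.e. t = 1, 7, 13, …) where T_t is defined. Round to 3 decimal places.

214.194

Season position 1 occurs at t = 7, 13, 19 (where T_t is defined).
t=7: T_7 = 10999.50000; y_7 − T_7 = 11214 − 10999.50000 = 214.50000
t=13: T_13 = 11977.91667; y_13 − T_13 = 12192 − 11977.91667 = 214.08333
t=19: T_19 = 12956.00000; y_19 − T_19 = 13170 − 12956.00000 = 214.00000
Mean deviation: (214.50000 + 214.08333 + 214.00000) / 3 = 214.194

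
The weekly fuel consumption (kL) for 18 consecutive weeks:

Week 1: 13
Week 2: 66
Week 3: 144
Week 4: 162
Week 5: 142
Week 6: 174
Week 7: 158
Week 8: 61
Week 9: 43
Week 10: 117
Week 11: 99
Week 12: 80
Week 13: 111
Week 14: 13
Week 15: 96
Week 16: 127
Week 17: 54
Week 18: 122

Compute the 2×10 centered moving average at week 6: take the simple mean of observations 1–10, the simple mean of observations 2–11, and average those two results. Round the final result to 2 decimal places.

112.30

Sum over 1–10: 13 + 66 + 144 + 162 + 142 + 174 + 158 + 61 + 43 + 117 = 1080
Sum over 2–11: 66 + 144 + 162 + 142 + 174 + 158 + 61 + 43 + 117 + 99 = 1166
CMA at t=6 = (1080 + 1166) / (2·10) = 2246 / 20 = 112.30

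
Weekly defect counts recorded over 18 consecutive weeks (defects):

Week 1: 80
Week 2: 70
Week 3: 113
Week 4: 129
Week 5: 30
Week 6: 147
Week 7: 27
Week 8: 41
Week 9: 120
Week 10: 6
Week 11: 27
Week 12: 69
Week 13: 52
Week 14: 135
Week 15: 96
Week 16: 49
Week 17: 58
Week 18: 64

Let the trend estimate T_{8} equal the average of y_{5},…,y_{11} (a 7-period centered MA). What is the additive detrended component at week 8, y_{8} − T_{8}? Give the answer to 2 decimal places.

-15.86

Trend T_8 = (30 + 147 + 27 + 41 + 120 + 6 + 27) / 7 = 398/7 = 56.8571
Detrended value: 41 − 56.8571 = -15.86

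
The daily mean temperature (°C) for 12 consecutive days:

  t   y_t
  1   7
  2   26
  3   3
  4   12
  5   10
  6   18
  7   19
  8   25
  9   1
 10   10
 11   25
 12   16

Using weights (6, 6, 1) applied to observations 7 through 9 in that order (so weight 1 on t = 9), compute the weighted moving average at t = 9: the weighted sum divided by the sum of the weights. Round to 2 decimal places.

Weighted sum: 6·19 + 6·25 + 1·1 = 114 + 150 + 1 = 265
Weight total: 6 + 6 + 1 = 13
WMA = 265 / 13 = 20.38

20.38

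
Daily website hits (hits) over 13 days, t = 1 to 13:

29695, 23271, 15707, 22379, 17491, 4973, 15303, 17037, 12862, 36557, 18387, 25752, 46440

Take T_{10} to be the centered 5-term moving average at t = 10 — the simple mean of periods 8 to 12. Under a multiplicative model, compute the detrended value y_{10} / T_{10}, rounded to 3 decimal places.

1.653

Trend T_10 = (17037 + 12862 + 36557 + 18387 + 25752) / 5 = 110595/5 = 22119.00000
Ratio to trend: 36557 / 22119.00000 = 1.653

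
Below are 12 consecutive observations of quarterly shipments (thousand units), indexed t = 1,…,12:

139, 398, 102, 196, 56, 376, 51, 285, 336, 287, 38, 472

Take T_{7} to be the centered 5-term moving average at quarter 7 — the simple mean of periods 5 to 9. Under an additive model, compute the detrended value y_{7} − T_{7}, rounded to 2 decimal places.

-169.80

Trend T_7 = (56 + 376 + 51 + 285 + 336) / 5 = 1104/5 = 220.8000
Detrended value: 51 − 220.8000 = -169.80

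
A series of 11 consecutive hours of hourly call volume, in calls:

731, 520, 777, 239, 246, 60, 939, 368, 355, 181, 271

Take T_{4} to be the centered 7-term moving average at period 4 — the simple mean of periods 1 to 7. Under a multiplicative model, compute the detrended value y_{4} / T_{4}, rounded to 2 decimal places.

Trend T_4 = (731 + 520 + 777 + 239 + 246 + 60 + 939) / 7 = 3512/7 = 501.7143
Ratio to trend: 239 / 501.7143 = 0.48

0.48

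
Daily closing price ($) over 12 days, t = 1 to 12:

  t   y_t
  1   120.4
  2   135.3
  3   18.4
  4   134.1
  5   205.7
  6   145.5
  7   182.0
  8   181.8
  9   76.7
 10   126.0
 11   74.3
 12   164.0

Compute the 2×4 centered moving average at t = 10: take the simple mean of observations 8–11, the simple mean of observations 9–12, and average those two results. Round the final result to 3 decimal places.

112.475

Sum over 8–11: 181.8 + 76.7 + 126.0 + 74.3 = 458.8
Sum over 9–12: 76.7 + 126.0 + 74.3 + 164.0 = 441.0
CMA at t=10 = (458.8 + 441.0) / (2·4) = 899.8 / 8 = 112.475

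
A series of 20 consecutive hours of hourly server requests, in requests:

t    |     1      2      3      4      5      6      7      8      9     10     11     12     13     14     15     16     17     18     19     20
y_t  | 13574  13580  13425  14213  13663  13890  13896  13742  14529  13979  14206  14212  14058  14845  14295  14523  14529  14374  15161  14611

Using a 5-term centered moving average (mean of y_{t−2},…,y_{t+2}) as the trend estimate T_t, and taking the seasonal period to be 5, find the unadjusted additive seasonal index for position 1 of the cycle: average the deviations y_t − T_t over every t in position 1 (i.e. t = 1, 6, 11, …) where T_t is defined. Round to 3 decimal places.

Season position 1 occurs at t = 6, 11, 16 (where T_t is defined).
t=6: T_6 = 13880.80000; y_6 − T_6 = 13890 − 13880.80000 = 9.20000
t=11: T_11 = 14196.80000; y_11 − T_11 = 14206 − 14196.80000 = 9.20000
t=16: T_16 = 14513.20000; y_16 − T_16 = 14523 − 14513.20000 = 9.80000
Mean deviation: (9.20000 + 9.20000 + 9.80000) / 3 = 9.400

9.400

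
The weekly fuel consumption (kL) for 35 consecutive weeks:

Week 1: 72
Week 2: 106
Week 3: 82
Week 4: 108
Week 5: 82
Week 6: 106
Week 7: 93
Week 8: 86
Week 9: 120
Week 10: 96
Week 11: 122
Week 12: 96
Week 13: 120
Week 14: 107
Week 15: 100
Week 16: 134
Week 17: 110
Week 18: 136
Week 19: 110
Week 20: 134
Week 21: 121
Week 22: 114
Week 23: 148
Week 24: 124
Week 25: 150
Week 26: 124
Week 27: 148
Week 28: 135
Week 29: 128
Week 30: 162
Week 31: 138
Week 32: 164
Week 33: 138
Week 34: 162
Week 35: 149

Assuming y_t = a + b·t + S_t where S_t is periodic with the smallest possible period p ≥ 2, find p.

First differences y_{t+1} − y_t: 34, -24, 26, -26, 24, -13, -7, 34, -24, 26, -26, 24, -13, -7, 34, -24, …
The difference pattern repeats every 7 terms and not for any smaller step, so p = 7.

7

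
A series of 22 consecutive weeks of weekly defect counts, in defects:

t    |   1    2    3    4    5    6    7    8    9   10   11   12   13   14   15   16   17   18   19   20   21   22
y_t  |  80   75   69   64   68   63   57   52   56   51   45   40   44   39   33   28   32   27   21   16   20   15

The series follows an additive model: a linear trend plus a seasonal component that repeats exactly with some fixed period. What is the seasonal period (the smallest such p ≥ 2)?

First differences y_{t+1} − y_t: -5, -6, -5, 4, -5, -6, -5, 4, -5, -6, …
The difference pattern repeats every 4 terms and not for any smaller step, so p = 4.

4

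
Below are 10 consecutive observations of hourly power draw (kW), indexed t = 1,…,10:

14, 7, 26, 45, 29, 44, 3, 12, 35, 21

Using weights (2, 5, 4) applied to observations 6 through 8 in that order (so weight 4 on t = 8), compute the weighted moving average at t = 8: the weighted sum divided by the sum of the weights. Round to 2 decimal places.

13.73

Weighted sum: 2·44 + 5·3 + 4·12 = 88 + 15 + 48 = 151
Weight total: 2 + 5 + 4 = 11
WMA = 151 / 11 = 13.73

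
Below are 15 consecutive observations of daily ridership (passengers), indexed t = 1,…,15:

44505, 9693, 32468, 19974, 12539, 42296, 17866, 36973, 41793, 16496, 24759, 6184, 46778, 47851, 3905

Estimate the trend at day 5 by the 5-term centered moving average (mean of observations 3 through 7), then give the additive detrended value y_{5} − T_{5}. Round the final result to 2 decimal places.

Trend T_5 = (32468 + 19974 + 12539 + 42296 + 17866) / 5 = 125143/5 = 25028.6000
Detrended value: 12539 − 25028.6000 = -12489.60

-12489.60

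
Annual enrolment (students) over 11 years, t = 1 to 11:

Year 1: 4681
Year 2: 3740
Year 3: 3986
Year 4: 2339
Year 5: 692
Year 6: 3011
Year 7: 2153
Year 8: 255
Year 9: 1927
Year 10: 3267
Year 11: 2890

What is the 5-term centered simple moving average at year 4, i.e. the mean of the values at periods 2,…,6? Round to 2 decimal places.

Sum of periods 2–6: 3740 + 3986 + 2339 + 692 + 3011 = 13768
Divide by 5: 13768 / 5 = 2753.60

2753.60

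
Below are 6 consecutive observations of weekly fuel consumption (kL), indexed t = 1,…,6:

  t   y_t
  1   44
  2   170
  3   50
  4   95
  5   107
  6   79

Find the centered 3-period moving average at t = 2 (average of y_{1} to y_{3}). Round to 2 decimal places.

Sum of periods 1–3: 44 + 170 + 50 = 264
Divide by 3: 264 / 3 = 88.00

88.00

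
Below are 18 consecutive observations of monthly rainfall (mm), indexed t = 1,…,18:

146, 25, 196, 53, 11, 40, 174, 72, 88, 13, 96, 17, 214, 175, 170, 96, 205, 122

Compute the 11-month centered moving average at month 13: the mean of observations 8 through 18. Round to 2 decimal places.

115.27

Sum of periods 8–18: 72 + 88 + 13 + 96 + 17 + 214 + 175 + 170 + 96 + 205 + 122 = 1268
Divide by 11: 1268 / 11 = 115.27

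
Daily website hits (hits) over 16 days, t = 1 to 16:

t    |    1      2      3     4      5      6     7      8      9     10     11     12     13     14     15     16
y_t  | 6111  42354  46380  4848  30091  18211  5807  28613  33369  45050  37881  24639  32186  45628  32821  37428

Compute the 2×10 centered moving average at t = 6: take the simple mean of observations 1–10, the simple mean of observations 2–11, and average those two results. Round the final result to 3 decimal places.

Sum over 1–10: 6111 + 42354 + 46380 + 4848 + 30091 + 18211 + 5807 + 28613 + 33369 + 45050 = 260834
Sum over 2–11: 42354 + 46380 + 4848 + 30091 + 18211 + 5807 + 28613 + 33369 + 45050 + 37881 = 292604
CMA at t=6 = (260834 + 292604) / (2·10) = 553438 / 20 = 27671.900

27671.900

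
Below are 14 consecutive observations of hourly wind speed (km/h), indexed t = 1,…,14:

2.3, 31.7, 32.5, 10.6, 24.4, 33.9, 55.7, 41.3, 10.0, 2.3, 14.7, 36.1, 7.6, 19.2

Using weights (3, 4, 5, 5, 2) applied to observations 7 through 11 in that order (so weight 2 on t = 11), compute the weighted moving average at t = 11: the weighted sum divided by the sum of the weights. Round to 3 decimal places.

Weighted sum: 3·55.7 + 4·41.3 + 5·10.0 + 5·2.3 + 2·14.7 = 167.1 + 165.2 + 50.0 + 11.5 + 29.4 = 423.2
Weight total: 3 + 4 + 5 + 5 + 2 = 19
WMA = 423.2 / 19 = 22.274

22.274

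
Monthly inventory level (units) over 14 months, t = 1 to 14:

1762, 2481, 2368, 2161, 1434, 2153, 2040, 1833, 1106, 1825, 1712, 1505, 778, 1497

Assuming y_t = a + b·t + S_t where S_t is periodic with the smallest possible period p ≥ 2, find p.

First differences y_{t+1} − y_t: 719, -113, -207, -727, 719, -113, -207, -727, 719, -113, …
The difference pattern repeats every 4 terms and not for any smaller step, so p = 4.

4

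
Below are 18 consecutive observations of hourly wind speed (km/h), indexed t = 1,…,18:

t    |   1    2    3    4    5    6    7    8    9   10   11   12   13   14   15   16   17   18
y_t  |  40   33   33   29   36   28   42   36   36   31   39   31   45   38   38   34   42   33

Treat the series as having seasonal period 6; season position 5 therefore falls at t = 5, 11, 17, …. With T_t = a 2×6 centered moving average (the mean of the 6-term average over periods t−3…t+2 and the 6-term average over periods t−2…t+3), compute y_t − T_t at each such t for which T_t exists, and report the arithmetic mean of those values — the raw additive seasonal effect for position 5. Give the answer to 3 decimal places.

2.375

Season position 5 occurs at t = 5, 11 (where T_t is defined).
t=5: T_5 = 33.75000; y_5 − T_5 = 36 − 33.75000 = 2.25000
t=11: T_11 = 36.50000; y_11 − T_11 = 39 − 36.50000 = 2.50000
Mean deviation: (2.25000 + 2.50000) / 2 = 2.375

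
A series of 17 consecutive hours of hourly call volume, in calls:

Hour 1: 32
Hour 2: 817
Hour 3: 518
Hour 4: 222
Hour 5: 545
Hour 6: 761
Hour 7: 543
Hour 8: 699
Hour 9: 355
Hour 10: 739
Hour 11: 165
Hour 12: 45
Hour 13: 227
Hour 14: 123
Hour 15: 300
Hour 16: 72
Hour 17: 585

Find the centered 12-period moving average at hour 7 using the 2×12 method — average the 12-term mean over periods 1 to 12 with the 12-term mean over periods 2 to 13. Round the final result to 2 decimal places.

461.54

Sum over 1–12: 32 + 817 + 518 + 222 + 545 + 761 + 543 + 699 + 355 + 739 + 165 + 45 = 5441
Sum over 2–13: 817 + 518 + 222 + 545 + 761 + 543 + 699 + 355 + 739 + 165 + 45 + 227 = 5636
CMA at t=7 = (5441 + 5636) / (2·12) = 11077 / 24 = 461.54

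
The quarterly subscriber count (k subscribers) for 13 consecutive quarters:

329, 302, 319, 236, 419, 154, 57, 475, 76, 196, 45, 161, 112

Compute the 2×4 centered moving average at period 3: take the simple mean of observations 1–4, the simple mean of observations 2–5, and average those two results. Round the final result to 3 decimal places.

Sum over 1–4: 329 + 302 + 319 + 236 = 1186
Sum over 2–5: 302 + 319 + 236 + 419 = 1276
CMA at t=3 = (1186 + 1276) / (2·4) = 2462 / 8 = 307.750

307.750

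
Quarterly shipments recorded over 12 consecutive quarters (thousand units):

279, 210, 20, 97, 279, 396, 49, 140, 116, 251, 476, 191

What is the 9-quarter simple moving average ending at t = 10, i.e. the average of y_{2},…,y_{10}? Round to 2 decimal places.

173.11

Sum of periods 2–10: 210 + 20 + 97 + 279 + 396 + 49 + 140 + 116 + 251 = 1558
Divide by 9: 1558 / 9 = 173.11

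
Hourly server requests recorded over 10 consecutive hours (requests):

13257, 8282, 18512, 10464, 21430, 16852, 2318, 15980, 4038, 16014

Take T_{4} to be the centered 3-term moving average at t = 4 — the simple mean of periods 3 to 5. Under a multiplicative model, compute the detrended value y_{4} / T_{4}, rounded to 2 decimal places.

0.62

Trend T_4 = (18512 + 10464 + 21430) / 3 = 50406/3 = 16802.0000
Ratio to trend: 10464 / 16802.0000 = 0.62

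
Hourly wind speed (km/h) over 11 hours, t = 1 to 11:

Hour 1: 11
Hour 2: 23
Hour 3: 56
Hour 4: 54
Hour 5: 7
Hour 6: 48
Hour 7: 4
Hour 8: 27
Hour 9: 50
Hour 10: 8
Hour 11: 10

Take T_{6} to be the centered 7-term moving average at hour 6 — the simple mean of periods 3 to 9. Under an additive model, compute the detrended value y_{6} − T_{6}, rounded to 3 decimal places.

12.857

Trend T_6 = (56 + 54 + 7 + 48 + 4 + 27 + 50) / 7 = 246/7 = 35.14286
Detrended value: 48 − 35.14286 = 12.857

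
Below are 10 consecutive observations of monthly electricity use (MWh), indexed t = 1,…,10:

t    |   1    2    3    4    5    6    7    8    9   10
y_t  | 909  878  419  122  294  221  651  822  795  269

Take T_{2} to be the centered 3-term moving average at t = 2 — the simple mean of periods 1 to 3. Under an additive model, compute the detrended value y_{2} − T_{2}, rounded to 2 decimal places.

Trend T_2 = (909 + 878 + 419) / 3 = 2206/3 = 735.3333
Detrended value: 878 − 735.3333 = 142.67

142.67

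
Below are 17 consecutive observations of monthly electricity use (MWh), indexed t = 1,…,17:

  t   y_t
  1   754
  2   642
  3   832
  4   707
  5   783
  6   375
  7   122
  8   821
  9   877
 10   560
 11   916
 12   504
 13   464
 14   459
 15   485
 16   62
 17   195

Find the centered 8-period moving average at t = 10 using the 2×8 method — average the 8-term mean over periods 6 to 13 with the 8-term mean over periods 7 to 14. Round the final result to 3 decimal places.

585.125

Sum over 6–13: 375 + 122 + 821 + 877 + 560 + 916 + 504 + 464 = 4639
Sum over 7–14: 122 + 821 + 877 + 560 + 916 + 504 + 464 + 459 = 4723
CMA at t=10 = (4639 + 4723) / (2·8) = 9362 / 16 = 585.125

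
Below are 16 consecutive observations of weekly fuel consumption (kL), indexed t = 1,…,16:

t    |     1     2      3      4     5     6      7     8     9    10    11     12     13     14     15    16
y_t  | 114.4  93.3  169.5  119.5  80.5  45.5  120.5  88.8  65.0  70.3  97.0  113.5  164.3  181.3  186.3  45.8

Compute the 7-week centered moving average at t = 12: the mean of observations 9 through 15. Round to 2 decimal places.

125.39

Sum of periods 9–15: 65.0 + 70.3 + 97.0 + 113.5 + 164.3 + 181.3 + 186.3 = 877.7
Divide by 7: 877.7 / 7 = 125.39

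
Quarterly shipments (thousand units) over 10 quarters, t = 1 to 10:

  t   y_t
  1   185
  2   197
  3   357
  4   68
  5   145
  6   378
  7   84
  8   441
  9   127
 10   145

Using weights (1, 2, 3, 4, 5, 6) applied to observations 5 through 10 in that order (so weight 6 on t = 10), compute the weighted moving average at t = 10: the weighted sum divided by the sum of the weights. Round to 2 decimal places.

210.57

Weighted sum: 1·145 + 2·378 + 3·84 + 4·441 + 5·127 + 6·145 = 145 + 756 + 252 + 1764 + 635 + 870 = 4422
Weight total: 1 + 2 + 3 + 4 + 5 + 6 = 21
WMA = 4422 / 21 = 210.57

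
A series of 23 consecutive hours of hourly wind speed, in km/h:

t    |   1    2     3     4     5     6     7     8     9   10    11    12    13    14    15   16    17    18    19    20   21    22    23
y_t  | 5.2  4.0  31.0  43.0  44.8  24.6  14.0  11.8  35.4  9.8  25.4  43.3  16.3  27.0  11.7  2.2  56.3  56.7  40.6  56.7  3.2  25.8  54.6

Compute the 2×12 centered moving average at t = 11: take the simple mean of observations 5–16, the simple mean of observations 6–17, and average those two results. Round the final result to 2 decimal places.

Sum over 5–16: 44.8 + 24.6 + 14.0 + 11.8 + 35.4 + 9.8 + 25.4 + 43.3 + 16.3 + 27.0 + 11.7 + 2.2 = 266.3
Sum over 6–17: 24.6 + 14.0 + 11.8 + 35.4 + 9.8 + 25.4 + 43.3 + 16.3 + 27.0 + 11.7 + 2.2 + 56.3 = 277.8
CMA at t=11 = (266.3 + 277.8) / (2·12) = 544.1 / 24 = 22.67

22.67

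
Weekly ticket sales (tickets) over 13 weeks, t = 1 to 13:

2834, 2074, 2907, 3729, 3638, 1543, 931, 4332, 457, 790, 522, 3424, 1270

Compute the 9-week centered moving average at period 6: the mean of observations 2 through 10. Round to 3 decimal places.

2266.778

Sum of periods 2–10: 2074 + 2907 + 3729 + 3638 + 1543 + 931 + 4332 + 457 + 790 = 20401
Divide by 9: 20401 / 9 = 2266.778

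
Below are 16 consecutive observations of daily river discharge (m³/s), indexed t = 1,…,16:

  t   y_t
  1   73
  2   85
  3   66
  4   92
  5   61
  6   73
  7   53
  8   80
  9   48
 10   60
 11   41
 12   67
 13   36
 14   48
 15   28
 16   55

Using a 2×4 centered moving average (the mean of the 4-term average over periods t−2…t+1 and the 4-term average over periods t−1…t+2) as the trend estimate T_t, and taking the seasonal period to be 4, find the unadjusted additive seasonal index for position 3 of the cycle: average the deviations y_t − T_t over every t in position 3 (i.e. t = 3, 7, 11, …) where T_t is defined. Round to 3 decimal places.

-11.708

Season position 3 occurs at t = 3, 7, 11 (where T_t is defined).
t=3: T_3 = 77.50000; y_3 − T_3 = 66 − 77.50000 = -11.50000
t=7: T_7 = 65.12500; y_7 − T_7 = 53 − 65.12500 = -12.12500
t=11: T_11 = 52.50000; y_11 − T_11 = 41 − 52.50000 = -11.50000
Mean deviation: (-11.50000 + -12.12500 + -11.50000) / 3 = -11.708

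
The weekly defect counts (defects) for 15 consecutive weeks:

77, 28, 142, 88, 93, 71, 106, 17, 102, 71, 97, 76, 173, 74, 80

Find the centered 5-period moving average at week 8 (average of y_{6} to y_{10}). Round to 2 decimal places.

73.40

Sum of periods 6–10: 71 + 106 + 17 + 102 + 71 = 367
Divide by 5: 367 / 5 = 73.40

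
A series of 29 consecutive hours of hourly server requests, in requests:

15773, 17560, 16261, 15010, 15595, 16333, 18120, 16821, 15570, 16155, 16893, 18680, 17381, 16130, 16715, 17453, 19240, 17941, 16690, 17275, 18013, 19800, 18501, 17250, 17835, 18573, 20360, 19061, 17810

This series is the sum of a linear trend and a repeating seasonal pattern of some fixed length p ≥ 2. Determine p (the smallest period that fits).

5

First differences y_{t+1} − y_t: 1787, -1299, -1251, 585, 738, 1787, -1299, -1251, 585, 738, 1787, -1299, …
The difference pattern repeats every 5 terms and not for any smaller step, so p = 5.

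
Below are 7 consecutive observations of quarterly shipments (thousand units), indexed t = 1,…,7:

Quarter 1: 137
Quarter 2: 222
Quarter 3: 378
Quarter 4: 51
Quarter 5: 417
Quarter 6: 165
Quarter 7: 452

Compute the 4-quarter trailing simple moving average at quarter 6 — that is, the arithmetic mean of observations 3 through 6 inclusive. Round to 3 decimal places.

Sum of periods 3–6: 378 + 51 + 417 + 165 = 1011
Divide by 4: 1011 / 4 = 252.750

252.750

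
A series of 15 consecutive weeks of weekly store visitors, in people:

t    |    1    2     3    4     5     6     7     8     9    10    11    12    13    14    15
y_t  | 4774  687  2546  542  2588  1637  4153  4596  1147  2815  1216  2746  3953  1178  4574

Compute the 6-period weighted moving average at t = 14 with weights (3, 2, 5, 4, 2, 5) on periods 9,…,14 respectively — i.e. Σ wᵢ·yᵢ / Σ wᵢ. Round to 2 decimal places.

1901.48

Weighted sum: 3·1147 + 2·2815 + 5·1216 + 4·2746 + 2·3953 + 5·1178 = 3441 + 5630 + 6080 + 10984 + 7906 + 5890 = 39931
Weight total: 3 + 2 + 5 + 4 + 2 + 5 = 21
WMA = 39931 / 21 = 1901.48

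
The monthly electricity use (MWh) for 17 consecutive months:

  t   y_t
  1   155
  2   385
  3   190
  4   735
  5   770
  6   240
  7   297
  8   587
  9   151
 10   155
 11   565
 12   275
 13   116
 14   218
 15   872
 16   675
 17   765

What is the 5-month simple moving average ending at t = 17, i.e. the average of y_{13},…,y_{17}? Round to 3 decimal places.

Sum of periods 13–17: 116 + 218 + 872 + 675 + 765 = 2646
Divide by 5: 2646 / 5 = 529.200

529.200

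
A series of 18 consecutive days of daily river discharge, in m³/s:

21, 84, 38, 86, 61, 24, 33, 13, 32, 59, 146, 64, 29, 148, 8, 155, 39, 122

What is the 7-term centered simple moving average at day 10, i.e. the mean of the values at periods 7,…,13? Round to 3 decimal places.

53.714

Sum of periods 7–13: 33 + 13 + 32 + 59 + 146 + 64 + 29 = 376
Divide by 7: 376 / 7 = 53.714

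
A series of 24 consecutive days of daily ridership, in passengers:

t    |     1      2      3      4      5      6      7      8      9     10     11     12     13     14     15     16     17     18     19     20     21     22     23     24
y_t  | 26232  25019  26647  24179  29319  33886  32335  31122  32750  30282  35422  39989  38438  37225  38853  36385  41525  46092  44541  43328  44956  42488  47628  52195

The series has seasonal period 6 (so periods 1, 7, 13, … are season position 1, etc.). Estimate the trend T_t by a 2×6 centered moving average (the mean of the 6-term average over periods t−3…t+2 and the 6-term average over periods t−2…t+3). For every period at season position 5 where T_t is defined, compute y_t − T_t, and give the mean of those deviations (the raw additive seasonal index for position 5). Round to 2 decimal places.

246.25

Season position 5 occurs at t = 5, 11, 17 (where T_t is defined).
t=5: T_5 = 29072.7500; y_5 − T_5 = 29319 − 29072.7500 = 246.2500
t=11: T_11 = 35175.7500; y_11 − T_11 = 35422 − 35175.7500 = 246.2500
t=17: T_17 = 41278.7500; y_17 − T_17 = 41525 − 41278.7500 = 246.2500
Mean deviation: (246.2500 + 246.2500 + 246.2500) / 3 = 246.25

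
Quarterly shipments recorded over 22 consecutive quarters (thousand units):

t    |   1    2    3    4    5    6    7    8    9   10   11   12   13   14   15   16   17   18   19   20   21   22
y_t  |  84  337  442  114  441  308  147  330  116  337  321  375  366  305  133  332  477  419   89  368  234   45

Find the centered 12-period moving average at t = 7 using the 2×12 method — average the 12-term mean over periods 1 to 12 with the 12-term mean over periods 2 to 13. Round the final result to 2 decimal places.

291.08

Sum over 1–12: 84 + 337 + 442 + 114 + 441 + 308 + 147 + 330 + 116 + 337 + 321 + 375 = 3352
Sum over 2–13: 337 + 442 + 114 + 441 + 308 + 147 + 330 + 116 + 337 + 321 + 375 + 366 = 3634
CMA at t=7 = (3352 + 3634) / (2·12) = 6986 / 24 = 291.08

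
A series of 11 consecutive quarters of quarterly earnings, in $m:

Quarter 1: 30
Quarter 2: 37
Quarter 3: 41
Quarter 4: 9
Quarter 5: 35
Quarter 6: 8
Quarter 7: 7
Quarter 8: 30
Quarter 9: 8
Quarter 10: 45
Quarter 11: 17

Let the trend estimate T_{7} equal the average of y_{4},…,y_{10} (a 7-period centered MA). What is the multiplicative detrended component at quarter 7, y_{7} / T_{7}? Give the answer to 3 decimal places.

Trend T_7 = (9 + 35 + 8 + 7 + 30 + 8 + 45) / 7 = 142/7 = 20.28571
Ratio to trend: 7 / 20.28571 = 0.345

0.345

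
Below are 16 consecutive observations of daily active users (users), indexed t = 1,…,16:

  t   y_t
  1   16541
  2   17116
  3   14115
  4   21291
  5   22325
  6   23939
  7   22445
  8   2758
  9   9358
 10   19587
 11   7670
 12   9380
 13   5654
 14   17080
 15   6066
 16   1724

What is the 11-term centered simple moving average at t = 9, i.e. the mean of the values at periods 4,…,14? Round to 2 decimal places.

Sum of periods 4–14: 21291 + 22325 + 23939 + 22445 + 2758 + 9358 + 19587 + 7670 + 9380 + 5654 + 17080 = 161487
Divide by 11: 161487 / 11 = 14680.64

14680.64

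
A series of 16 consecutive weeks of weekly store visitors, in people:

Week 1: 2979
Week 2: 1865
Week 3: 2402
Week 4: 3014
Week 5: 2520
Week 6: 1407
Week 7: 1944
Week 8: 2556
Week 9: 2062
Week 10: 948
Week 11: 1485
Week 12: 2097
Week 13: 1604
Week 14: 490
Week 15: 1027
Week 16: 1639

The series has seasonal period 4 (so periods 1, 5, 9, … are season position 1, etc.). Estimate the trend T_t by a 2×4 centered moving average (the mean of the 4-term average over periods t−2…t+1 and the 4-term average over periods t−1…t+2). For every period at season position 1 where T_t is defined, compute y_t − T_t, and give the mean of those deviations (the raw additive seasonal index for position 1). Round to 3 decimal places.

241.875

Season position 1 occurs at t = 5, 9, 13 (where T_t is defined).
t=5: T_5 = 2278.50000; y_5 − T_5 = 2520 − 2278.50000 = 241.50000
t=9: T_9 = 1820.12500; y_9 − T_9 = 2062 − 1820.12500 = 241.87500
t=13: T_13 = 1361.75000; y_13 − T_13 = 1604 − 1361.75000 = 242.25000
Mean deviation: (241.50000 + 241.87500 + 242.25000) / 3 = 241.875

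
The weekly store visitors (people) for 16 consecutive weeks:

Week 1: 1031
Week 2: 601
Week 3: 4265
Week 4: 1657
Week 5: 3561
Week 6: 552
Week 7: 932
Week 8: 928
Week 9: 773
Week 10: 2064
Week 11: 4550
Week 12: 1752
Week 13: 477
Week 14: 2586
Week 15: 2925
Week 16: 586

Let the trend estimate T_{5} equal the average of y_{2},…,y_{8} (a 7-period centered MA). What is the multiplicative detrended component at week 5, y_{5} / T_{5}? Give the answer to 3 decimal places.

Trend T_5 = (601 + 4265 + 1657 + 3561 + 552 + 932 + 928) / 7 = 12496/7 = 1785.14286
Ratio to trend: 3561 / 1785.14286 = 1.995

1.995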